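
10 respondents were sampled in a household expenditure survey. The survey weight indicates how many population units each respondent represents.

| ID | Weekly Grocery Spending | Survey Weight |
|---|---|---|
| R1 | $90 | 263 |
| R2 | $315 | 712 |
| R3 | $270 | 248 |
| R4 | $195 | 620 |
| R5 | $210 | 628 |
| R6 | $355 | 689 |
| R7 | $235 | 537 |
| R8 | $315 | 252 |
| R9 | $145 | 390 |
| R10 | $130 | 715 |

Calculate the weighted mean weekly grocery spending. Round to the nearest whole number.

231

Weighted sum = 90×263 + 315×712 + 270×248 + 195×620 + 210×628 + 355×689 + 235×537 + 315×252 + 145×390 + 130×715
  = 23670 + 224280 + 66960 + 120900 + 131880 + 244595 + 126195 + 79380 + 56550 + 92950 = 1167360
Sum of weights = 263 + 712 + 248 + 620 + 628 + 689 + 537 + 252 + 390 + 715 = 5054
Weighted mean = 1167360 / 5054 = 230.97744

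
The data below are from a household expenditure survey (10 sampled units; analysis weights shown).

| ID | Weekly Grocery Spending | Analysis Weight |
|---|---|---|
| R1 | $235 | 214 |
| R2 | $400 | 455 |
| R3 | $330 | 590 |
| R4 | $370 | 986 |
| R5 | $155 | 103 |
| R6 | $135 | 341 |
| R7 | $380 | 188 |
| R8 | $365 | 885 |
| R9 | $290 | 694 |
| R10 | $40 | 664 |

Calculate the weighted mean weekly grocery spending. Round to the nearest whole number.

Weighted sum = 235×214 + 400×455 + 330×590 + 370×986 + 155×103 + 135×341 + 380×188 + 365×885 + 290×694 + 40×664
  = 1476095
Sum of weights = 214 + 455 + 590 + 986 + 103 + 341 + 188 + 885 + 694 + 664 = 5120
Weighted mean = 1476095 / 5120 = 288.2998

288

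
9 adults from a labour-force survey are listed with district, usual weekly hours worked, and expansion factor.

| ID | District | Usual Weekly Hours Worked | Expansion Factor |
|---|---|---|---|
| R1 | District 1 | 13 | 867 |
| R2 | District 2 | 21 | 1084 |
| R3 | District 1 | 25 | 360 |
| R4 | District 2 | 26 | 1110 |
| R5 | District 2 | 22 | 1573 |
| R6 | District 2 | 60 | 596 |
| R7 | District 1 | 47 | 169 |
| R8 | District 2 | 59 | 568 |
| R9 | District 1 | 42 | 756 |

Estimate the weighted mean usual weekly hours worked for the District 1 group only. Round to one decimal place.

District 1 rows: R1, R3, R7, R9
Weighted sum = 13×867 + 25×360 + 47×169 + 42×756
  = 59966
Sum of weights = 2152
Weighted mean = 59966 / 2152 = 27.865242

27.9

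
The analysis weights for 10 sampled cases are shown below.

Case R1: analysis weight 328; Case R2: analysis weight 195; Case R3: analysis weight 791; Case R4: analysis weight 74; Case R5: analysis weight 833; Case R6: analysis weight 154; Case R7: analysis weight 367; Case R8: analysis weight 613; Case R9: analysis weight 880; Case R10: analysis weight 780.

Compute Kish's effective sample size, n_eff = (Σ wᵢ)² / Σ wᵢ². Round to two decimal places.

7.42

Σ wᵢ = 328 + 195 + 791 + 74 + 833 + 154 + 367 + 613 + 880 + 780 = 5015
Σ wᵢ² = 107584 + 38025 + 625681 + 5476 + 693889 + 23716 + 134689 + 375769 + 774400 + 608400 = 3387629
n_eff = 5015² / 3387629 = 25150225 / 3387629 = 7.4241379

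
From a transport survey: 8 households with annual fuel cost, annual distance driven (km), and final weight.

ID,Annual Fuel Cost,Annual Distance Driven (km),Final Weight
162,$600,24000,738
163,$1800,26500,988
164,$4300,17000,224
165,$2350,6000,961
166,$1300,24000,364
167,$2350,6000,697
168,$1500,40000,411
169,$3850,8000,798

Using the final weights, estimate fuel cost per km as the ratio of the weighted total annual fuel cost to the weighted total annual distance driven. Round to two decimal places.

Σ wᵢ·y = 600×738 + 1800×988 + 4300×224 + 2350×961 + 1300×364 + 2350×697 + 1500×411 + 3850×798
  = 442800 + 1778400 + 963200 + 2258350 + 473200 + 1637950 + 616500 + 3072300 = 11242700
Σ wᵢ·x = 24000×738 + 26500×988 + 17000×224 + 6000×961 + 24000×364 + 6000×697 + 40000×411 + 8000×798
  = 17712000 + 26182000 + 3808000 + 5766000 + 8736000 + 4182000 + 16440000 + 6384000 = 89210000
Ratio = 11242700 / 89210000 = 0.12602511

0.13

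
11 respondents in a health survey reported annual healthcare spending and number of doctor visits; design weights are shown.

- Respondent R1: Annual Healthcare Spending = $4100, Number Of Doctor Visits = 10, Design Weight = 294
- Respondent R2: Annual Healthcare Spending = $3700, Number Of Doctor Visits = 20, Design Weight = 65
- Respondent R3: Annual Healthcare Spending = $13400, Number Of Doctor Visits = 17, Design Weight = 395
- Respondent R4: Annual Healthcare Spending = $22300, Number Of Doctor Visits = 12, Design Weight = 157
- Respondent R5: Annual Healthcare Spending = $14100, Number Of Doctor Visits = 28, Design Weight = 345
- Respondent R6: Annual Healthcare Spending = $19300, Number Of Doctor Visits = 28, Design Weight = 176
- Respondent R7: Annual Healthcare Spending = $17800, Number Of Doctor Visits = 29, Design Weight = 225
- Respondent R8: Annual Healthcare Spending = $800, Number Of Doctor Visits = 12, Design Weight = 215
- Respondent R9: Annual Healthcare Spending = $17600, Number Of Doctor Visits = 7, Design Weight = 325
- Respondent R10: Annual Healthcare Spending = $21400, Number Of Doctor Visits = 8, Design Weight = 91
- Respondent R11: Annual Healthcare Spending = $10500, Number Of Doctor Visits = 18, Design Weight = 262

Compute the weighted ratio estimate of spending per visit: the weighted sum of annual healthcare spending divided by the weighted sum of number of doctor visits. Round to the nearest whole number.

748

Σ wᵢ·y = 4100×294 + 3700×65 + 13400×395 + 22300×157 + 14100×345 + 19300×176 + 17800×225 + 800×215 + 17600×325 + 21400×91 + 10500×262
  = 33096700
Σ wᵢ·x = 10×294 + 20×65 + 17×395 + 12×157 + 28×345 + 28×176 + 29×225 + 12×215 + 7×325 + 8×91 + 18×262
  = 2940 + 1300 + 6715 + 1884 + 9660 + 4928 + 6525 + 2580 + 2275 + 728 + 4716 = 44251
Ratio = 33096700 / 44251 = 747.93112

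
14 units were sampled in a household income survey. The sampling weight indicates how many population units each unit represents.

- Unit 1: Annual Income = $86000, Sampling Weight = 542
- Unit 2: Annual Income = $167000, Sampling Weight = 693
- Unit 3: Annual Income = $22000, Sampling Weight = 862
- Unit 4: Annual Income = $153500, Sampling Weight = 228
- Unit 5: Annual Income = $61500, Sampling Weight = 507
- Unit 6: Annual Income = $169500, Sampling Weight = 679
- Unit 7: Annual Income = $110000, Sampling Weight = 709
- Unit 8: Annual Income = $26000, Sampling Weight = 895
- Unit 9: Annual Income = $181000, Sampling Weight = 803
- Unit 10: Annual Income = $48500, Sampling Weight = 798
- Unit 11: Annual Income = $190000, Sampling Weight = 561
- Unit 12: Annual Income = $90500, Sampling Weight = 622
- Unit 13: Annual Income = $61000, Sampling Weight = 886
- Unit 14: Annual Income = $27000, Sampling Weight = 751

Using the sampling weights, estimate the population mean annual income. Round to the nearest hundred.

Weighted sum = 885086000
Sum of weights = 9536
Weighted mean = 885086000 / 9536 = 92815.227

92800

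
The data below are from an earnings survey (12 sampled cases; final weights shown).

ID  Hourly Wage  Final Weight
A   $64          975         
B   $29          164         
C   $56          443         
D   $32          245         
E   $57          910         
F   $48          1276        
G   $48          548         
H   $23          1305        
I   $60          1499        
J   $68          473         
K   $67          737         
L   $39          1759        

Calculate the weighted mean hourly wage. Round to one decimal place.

Weighted sum = 64×975 + 29×164 + 56×443 + 32×245 + 57×910 + 48×1276 + 48×548 + 23×1305 + 60×1499 + 68×473 + 67×737 + 39×1759
  = 62400 + 4756 + 24808 + 7840 + 51870 + 61248 + 26304 + 30015 + 89940 + 32164 + 49379 + 68601 = 509325
Sum of weights = 10334
Weighted mean = 509325 / 10334 = 49.286336

49.3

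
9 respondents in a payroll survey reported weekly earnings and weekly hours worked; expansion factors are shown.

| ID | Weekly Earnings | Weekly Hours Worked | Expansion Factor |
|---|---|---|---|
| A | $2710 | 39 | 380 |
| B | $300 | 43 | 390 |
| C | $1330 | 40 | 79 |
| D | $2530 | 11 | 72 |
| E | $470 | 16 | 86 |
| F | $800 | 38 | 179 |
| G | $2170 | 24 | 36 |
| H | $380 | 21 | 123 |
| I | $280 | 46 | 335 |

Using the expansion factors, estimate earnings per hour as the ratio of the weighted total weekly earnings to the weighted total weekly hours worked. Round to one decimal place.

Σ wᵢ·y = 2710×380 + 300×390 + 1330×79 + 2530×72 + 470×86 + 800×179 + 2170×36 + 380×123 + 280×335
  = 1029800 + 117000 + 105070 + 182160 + 40420 + 143200 + 78120 + 46740 + 93800 = 1836310
Σ wᵢ·x = 39×380 + 43×390 + 40×79 + 11×72 + 16×86 + 38×179 + 24×36 + 21×123 + 46×335
  = 62577
Ratio = 1836310 / 62577 = 29.344807

29.3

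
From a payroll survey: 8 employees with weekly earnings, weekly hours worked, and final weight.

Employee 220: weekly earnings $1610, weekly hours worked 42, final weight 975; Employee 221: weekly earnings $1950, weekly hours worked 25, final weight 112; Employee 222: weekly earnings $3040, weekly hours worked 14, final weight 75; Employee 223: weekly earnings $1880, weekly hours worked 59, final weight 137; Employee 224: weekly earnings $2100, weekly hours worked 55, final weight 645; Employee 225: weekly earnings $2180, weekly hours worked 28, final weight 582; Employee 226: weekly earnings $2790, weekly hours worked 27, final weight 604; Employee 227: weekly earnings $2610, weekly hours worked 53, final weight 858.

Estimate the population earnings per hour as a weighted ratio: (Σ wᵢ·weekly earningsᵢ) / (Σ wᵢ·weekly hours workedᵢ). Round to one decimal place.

53.0

Σ wᵢ·y = 8821510
Σ wᵢ·x = 42×975 + 25×112 + 14×75 + 59×137 + 55×645 + 28×582 + 27×604 + 53×858
  = 40950 + 2800 + 1050 + 8083 + 35475 + 16296 + 16308 + 45474 = 166436
Ratio = 8821510 / 166436 = 53.002415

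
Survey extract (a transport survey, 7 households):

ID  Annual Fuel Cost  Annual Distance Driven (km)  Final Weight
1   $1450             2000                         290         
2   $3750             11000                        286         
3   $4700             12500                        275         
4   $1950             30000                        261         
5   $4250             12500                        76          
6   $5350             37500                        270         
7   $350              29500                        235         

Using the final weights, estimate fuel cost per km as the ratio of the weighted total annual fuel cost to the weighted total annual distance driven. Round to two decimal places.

0.16

Σ wᵢ·y = 5144200
Σ wᵢ·x = 2000×290 + 11000×286 + 12500×275 + 30000×261 + 12500×76 + 37500×270 + 29500×235
  = 580000 + 3146000 + 3437500 + 7830000 + 950000 + 10125000 + 6932500 = 33001000
Ratio = 5144200 / 33001000 = 0.15588012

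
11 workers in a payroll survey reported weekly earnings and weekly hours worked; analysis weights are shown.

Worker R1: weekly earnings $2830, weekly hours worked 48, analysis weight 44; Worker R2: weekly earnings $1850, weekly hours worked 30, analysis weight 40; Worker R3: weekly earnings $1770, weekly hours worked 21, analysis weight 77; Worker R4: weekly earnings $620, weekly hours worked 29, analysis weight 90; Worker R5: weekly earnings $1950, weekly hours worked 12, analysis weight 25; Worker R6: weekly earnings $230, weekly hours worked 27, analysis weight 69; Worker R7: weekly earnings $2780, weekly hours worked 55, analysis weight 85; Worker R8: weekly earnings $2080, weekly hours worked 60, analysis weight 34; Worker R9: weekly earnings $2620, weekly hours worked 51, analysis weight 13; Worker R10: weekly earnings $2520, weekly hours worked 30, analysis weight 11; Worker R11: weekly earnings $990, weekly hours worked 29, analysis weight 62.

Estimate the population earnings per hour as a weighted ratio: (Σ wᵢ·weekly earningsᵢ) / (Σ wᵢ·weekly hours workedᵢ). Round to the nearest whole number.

Σ wᵢ·y = 2830×44 + 1850×40 + 1770×77 + 620×90 + 1950×25 + 230×69 + 2780×85 + 2080×34 + 2620×13 + 2520×11 + 990×62
  = 124520 + 74000 + 136290 + 55800 + 48750 + 15870 + 236300 + 70720 + 34060 + 27720 + 61380 = 885410
Σ wᵢ·x = 48×44 + 30×40 + 21×77 + 29×90 + 12×25 + 27×69 + 55×85 + 60×34 + 51×13 + 30×11 + 29×62
  = 19208
Ratio = 885410 / 19208 = 46.095898

46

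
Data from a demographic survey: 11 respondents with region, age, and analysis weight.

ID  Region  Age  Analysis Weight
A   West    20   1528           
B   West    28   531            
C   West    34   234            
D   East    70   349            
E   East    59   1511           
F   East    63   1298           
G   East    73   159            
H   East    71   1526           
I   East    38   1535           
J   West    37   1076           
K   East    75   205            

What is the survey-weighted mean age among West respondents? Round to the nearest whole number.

West rows: A, B, C, J
Weighted sum = 20×1528 + 28×531 + 34×234 + 37×1076
  = 30560 + 14868 + 7956 + 39812 = 93196
Sum of weights = 1528 + 531 + 234 + 1076 = 3369
Weighted mean = 93196 / 3369 = 27.662808

28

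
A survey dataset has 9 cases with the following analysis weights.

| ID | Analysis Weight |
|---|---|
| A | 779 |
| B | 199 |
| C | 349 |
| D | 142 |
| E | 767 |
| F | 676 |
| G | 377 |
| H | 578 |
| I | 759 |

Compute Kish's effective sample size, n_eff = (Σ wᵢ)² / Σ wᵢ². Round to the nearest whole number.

7

Σ wᵢ = 4626
Σ wᵢ² = 606841 + 39601 + 121801 + 20164 + 588289 + 456976 + 142129 + 334084 + 576081 = 2885966
n_eff = 4626² / 2885966 = 21399876 / 2885966 = 7.4151518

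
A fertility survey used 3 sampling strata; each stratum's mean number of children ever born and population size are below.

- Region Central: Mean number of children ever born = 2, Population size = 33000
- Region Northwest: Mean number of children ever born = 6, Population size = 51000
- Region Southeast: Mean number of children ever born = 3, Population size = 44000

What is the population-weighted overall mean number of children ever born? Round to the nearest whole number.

4

Σ Nₕ·x̄ₕ = 2×33000 + 6×51000 + 3×44000
  = 66000 + 306000 + 132000 = 504000
Σ Nₕ = 33000 + 51000 + 44000 = 128000
Overall mean = 504000 / 128000 = 3.9375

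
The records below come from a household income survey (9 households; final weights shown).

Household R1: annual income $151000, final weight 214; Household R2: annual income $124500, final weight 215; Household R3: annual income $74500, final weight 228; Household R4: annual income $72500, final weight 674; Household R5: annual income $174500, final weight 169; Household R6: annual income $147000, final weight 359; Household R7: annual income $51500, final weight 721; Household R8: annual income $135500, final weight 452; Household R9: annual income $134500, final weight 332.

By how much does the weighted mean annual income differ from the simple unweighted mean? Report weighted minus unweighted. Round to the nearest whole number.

Unweighted sum = 151000 + 124500 + 74500 + 72500 + 174500 + 147000 + 51500 + 135500 + 134500 = 1065500
Unweighted mean = 1065500 / 9 = 118388.89
Weighted sum = 151000×214 + 124500×215 + 74500×228 + 72500×674 + 174500×169 + 147000×359 + 51500×721 + 135500×452 + 134500×332
  = 32314000 + 26767500 + 16986000 + 48865000 + 29490500 + 52773000 + 37131500 + 61246000 + 44654000 = 350227500
Sum of weights = 214 + 215 + 228 + 674 + 169 + 359 + 721 + 452 + 332 = 3364
Weighted mean = 350227500 / 3364 = 104110.43
Difference (weighted minus unweighted) = -14278.455

-14278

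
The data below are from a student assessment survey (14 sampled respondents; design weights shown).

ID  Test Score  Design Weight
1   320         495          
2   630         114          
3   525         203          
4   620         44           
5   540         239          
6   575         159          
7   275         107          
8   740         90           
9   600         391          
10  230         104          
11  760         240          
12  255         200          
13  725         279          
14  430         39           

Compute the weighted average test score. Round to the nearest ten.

Weighted sum = 1391550
Sum of weights = 2704
Weighted mean = 1391550 / 2704 = 514.62648

510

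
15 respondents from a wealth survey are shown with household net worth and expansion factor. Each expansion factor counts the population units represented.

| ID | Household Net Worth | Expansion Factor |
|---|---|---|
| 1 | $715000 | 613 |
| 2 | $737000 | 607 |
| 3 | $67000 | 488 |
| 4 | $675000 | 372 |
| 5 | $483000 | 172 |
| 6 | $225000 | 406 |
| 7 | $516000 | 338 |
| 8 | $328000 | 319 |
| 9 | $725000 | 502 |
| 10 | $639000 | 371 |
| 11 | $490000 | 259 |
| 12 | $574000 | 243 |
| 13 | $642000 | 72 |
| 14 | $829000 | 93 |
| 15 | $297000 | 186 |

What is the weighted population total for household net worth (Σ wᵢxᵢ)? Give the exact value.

Weighted total = 2668890000

2668890000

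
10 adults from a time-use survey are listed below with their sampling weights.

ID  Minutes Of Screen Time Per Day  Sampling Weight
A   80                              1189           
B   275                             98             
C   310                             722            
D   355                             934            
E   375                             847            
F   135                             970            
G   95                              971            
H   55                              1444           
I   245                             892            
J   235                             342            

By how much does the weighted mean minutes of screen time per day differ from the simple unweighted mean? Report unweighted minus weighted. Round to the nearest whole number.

26

Unweighted sum = 80 + 275 + 310 + 355 + 375 + 135 + 95 + 55 + 245 + 235 = 2160
Unweighted mean = 2160 / 10 = 216
Weighted sum = 80×1189 + 275×98 + 310×722 + 355×934 + 375×847 + 135×970 + 95×971 + 55×1444 + 245×892 + 235×342
  = 1596610
Sum of weights = 1189 + 98 + 722 + 934 + 847 + 970 + 971 + 1444 + 892 + 342 = 8409
Weighted mean = 1596610 / 8409 = 189.86919
Difference (unweighted minus weighted) = 26.130812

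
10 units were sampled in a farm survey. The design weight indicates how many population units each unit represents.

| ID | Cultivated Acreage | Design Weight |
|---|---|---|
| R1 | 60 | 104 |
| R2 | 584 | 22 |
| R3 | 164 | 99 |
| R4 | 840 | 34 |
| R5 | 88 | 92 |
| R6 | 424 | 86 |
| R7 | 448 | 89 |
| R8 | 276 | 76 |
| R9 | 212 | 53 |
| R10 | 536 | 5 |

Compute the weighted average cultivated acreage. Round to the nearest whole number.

Weighted sum = 60×104 + 584×22 + 164×99 + 840×34 + 88×92 + 424×86 + 448×89 + 276×76 + 212×53 + 536×5
  = 6240 + 12848 + 16236 + 28560 + 8096 + 36464 + 39872 + 20976 + 11236 + 2680 = 183208
Sum of weights = 104 + 22 + 99 + 34 + 92 + 86 + 89 + 76 + 53 + 5 = 660
Weighted mean = 183208 / 660 = 277.58788

278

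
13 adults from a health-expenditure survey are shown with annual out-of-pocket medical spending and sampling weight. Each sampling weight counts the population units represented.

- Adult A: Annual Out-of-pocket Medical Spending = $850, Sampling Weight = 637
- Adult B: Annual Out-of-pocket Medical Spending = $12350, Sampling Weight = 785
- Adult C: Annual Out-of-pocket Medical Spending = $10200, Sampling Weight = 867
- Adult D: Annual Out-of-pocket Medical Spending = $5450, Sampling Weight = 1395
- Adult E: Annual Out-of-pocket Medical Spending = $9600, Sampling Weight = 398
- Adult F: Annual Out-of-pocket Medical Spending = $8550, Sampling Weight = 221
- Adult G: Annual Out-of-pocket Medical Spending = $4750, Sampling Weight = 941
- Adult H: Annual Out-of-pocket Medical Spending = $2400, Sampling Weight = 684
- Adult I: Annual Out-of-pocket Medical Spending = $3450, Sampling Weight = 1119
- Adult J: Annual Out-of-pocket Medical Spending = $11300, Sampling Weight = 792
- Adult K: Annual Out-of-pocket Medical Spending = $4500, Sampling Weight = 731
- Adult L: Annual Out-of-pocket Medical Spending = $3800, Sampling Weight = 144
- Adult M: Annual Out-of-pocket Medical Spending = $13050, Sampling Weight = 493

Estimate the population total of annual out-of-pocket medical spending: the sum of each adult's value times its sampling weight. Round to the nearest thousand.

61585000

Weighted total = 61584550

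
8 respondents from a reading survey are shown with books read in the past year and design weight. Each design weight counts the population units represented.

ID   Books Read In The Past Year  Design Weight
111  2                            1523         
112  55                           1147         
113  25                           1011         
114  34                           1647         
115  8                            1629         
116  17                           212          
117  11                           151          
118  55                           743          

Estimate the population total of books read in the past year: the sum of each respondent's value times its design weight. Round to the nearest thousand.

Weighted total = 206566

207000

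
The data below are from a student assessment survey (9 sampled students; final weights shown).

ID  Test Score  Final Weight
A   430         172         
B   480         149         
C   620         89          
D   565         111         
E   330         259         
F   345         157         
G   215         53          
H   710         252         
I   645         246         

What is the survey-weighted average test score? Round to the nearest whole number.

505

Weighted sum = 430×172 + 480×149 + 620×89 + 565×111 + 330×259 + 345×157 + 215×53 + 710×252 + 645×246
  = 73960 + 71520 + 55180 + 62715 + 85470 + 54165 + 11395 + 178920 + 158670 = 751995
Sum of weights = 1488
Weighted mean = 751995 / 1488 = 505.37298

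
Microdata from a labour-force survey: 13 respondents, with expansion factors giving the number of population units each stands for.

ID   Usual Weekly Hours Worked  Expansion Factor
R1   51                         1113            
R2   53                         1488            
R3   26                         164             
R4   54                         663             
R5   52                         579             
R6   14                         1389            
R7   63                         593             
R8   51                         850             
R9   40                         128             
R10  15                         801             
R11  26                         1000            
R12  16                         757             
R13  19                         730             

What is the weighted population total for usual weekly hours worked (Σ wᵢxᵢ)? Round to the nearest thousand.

375000

Weighted total = 375073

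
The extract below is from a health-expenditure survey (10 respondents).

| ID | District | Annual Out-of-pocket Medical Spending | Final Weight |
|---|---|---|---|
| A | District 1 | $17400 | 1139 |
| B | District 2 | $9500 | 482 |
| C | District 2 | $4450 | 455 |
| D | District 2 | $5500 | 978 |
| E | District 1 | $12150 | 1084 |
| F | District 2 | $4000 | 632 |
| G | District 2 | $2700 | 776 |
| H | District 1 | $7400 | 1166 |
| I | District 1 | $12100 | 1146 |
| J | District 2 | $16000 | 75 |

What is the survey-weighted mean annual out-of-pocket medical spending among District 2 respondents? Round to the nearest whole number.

5240

District 2 rows: B, C, D, F, G, J
Weighted sum = 9500×482 + 4450×455 + 5500×978 + 4000×632 + 2700×776 + 16000×75
  = 4579000 + 2024750 + 5379000 + 2528000 + 2095200 + 1200000 = 17805950
Sum of weights = 482 + 455 + 978 + 632 + 776 + 75 = 3398
Weighted mean = 17805950 / 3398 = 5240.1265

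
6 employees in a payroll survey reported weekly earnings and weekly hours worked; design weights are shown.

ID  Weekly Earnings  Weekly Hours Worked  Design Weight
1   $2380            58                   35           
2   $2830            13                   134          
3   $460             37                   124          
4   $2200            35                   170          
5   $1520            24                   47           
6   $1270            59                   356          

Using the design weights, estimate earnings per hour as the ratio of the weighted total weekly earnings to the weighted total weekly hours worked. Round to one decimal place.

Σ wᵢ·y = 2380×35 + 2830×134 + 460×124 + 2200×170 + 1520×47 + 1270×356
  = 1417120
Σ wᵢ·x = 58×35 + 13×134 + 37×124 + 35×170 + 24×47 + 59×356
  = 2030 + 1742 + 4588 + 5950 + 1128 + 21004 = 36442
Ratio = 1417120 / 36442 = 38.886999

38.9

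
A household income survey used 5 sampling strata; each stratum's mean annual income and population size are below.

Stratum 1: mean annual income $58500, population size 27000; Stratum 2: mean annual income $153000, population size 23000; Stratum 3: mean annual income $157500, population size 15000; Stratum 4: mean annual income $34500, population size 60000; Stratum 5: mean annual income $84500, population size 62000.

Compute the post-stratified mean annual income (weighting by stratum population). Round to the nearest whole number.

Σ Nₕ·x̄ₕ = 58500×27000 + 153000×23000 + 157500×15000 + 34500×60000 + 84500×62000
  = 1579500000 + 3519000000 + 2362500000 + 2070000000 + 5239000000 = 14770000000
Σ Nₕ = 187000
Overall mean = 14770000000 / 187000 = 78983.957

78984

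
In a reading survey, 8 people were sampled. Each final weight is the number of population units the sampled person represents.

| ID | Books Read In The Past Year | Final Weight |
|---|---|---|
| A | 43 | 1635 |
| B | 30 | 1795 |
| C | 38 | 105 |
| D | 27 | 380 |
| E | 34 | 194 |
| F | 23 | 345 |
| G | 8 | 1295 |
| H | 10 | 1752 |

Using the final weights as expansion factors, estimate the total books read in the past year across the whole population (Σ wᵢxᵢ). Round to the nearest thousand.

Weighted total = 43×1635 + 30×1795 + 38×105 + 27×380 + 34×194 + 23×345 + 8×1295 + 10×1752
  = 70305 + 53850 + 3990 + 10260 + 6596 + 7935 + 10360 + 17520 = 180816

181000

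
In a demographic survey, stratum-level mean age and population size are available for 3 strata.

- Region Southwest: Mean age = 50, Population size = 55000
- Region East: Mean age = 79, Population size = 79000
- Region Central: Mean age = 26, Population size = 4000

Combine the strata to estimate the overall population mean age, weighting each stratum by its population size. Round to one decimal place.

65.9

Σ Nₕ·x̄ₕ = 50×55000 + 79×79000 + 26×4000
  = 9095000
Σ Nₕ = 55000 + 79000 + 4000 = 138000
Overall mean = 9095000 / 138000 = 65.905797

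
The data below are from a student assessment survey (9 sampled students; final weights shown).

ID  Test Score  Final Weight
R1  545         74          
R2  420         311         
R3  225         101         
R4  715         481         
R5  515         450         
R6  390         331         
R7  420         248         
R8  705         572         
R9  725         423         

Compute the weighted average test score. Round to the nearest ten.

570

Weighted sum = 545×74 + 420×311 + 225×101 + 715×481 + 515×450 + 390×331 + 420×248 + 705×572 + 725×423
  = 40330 + 130620 + 22725 + 343915 + 231750 + 129090 + 104160 + 403260 + 306675 = 1712525
Sum of weights = 74 + 311 + 101 + 481 + 450 + 331 + 248 + 572 + 423 = 2991
Weighted mean = 1712525 / 2991 = 572.55934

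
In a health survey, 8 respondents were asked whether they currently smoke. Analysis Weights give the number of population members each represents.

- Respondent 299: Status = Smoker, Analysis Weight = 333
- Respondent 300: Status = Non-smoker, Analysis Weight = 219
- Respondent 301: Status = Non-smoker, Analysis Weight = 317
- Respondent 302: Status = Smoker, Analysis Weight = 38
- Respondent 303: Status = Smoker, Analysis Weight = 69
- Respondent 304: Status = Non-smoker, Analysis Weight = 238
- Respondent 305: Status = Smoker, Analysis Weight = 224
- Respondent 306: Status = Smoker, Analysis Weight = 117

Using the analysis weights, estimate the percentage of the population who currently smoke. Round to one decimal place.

Sum of weights for 'Smoker' = 333 + 38 + 69 + 224 + 117 = 781
Total weight = 1555
Weighted proportion = 781 / 1555 = 0.5022508 → 50.22508%

50.2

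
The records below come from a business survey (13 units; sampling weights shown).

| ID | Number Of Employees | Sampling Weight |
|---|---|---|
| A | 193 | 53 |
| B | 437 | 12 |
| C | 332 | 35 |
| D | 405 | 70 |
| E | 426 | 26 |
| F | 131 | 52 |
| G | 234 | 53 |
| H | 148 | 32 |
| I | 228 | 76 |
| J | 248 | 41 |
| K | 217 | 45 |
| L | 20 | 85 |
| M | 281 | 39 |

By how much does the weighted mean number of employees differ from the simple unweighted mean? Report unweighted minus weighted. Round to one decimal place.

Unweighted sum = 3300
Unweighted mean = 3300 / 13 = 253.84615
Weighted sum = 140389
Sum of weights = 619
Weighted mean = 140389 / 619 = 226.79968
Difference (unweighted minus weighted) = 27.046477

27.0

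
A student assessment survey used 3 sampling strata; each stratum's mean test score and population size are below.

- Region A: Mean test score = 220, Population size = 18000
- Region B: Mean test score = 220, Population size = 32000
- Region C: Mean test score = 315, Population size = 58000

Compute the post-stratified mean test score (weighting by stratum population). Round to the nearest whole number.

271

Σ Nₕ·x̄ₕ = 220×18000 + 220×32000 + 315×58000
  = 3960000 + 7040000 + 18270000 = 29270000
Σ Nₕ = 18000 + 32000 + 58000 = 108000
Overall mean = 29270000 / 108000 = 271.01852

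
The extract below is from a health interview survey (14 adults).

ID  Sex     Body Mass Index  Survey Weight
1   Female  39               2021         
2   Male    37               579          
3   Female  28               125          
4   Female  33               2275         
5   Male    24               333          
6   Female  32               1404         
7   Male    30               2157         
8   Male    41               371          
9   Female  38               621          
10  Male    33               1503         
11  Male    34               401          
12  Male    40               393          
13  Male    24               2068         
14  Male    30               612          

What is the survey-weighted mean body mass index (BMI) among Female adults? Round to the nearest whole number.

35

Female rows: 1, 3, 4, 6, 9
Weighted sum = 39×2021 + 28×125 + 33×2275 + 32×1404 + 38×621
  = 78819 + 3500 + 75075 + 44928 + 23598 = 225920
Sum of weights = 2021 + 125 + 2275 + 1404 + 621 = 6446
Weighted mean = 225920 / 6446 = 35.048092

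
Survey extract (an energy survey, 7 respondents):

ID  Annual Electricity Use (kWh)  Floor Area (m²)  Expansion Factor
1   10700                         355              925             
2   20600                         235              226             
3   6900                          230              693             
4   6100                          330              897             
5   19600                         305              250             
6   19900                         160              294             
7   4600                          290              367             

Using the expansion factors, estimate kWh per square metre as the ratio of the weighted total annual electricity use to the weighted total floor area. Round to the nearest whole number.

35

Σ wᵢ·y = 10700×925 + 20600×226 + 6900×693 + 6100×897 + 19600×250 + 19900×294 + 4600×367
  = 37245300
Σ wᵢ·x = 355×925 + 235×226 + 230×693 + 330×897 + 305×250 + 160×294 + 290×367
  = 328375 + 53110 + 159390 + 296010 + 76250 + 47040 + 106430 = 1066605
Ratio = 37245300 / 1066605 = 34.919488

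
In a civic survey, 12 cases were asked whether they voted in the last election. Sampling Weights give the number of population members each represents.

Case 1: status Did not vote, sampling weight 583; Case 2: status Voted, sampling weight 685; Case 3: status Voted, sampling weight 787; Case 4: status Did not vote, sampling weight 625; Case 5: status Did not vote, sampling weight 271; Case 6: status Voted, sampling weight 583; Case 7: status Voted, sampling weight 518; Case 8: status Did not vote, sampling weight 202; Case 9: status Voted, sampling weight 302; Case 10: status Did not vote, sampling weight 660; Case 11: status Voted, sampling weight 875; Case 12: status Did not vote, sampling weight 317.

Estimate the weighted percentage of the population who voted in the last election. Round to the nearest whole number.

59

Sum of weights for 'Voted' = 685 + 787 + 583 + 518 + 302 + 875 = 3750
Total weight = 583 + 685 + 787 + 625 + 271 + 583 + 518 + 202 + 302 + 660 + 875 + 317 = 6408
Weighted proportion = 3750 / 6408 = 0.58520599 → 58.520599%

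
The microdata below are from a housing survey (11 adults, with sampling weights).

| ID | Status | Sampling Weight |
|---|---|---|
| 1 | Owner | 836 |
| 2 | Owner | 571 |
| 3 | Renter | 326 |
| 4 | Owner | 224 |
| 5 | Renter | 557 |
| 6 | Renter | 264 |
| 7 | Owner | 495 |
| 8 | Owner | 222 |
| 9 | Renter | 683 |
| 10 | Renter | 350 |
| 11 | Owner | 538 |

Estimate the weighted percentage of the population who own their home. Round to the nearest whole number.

57

Sum of weights for 'Owner' = 836 + 571 + 224 + 495 + 222 + 538 = 2886
Total weight = 836 + 571 + 326 + 224 + 557 + 264 + 495 + 222 + 683 + 350 + 538 = 5066
Weighted proportion = 2886 / 5066 = 0.56968022 → 56.968022%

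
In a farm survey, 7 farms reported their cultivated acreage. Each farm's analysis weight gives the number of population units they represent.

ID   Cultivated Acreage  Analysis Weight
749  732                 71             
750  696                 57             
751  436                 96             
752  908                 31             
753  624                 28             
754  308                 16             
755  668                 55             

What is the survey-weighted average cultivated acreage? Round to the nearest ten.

620

Weighted sum = 732×71 + 696×57 + 436×96 + 908×31 + 624×28 + 308×16 + 668×55
  = 51972 + 39672 + 41856 + 28148 + 17472 + 4928 + 36740 = 220788
Sum of weights = 71 + 57 + 96 + 31 + 28 + 16 + 55 = 354
Weighted mean = 220788 / 354 = 623.69492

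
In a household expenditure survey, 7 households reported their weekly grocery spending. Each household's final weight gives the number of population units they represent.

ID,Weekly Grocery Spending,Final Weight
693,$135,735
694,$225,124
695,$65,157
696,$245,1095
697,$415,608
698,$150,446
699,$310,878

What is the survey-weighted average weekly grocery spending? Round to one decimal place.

Weighted sum = 135×735 + 225×124 + 65×157 + 245×1095 + 415×608 + 150×446 + 310×878
  = 997005
Sum of weights = 4043
Weighted mean = 997005 / 4043 = 246.6003

246.6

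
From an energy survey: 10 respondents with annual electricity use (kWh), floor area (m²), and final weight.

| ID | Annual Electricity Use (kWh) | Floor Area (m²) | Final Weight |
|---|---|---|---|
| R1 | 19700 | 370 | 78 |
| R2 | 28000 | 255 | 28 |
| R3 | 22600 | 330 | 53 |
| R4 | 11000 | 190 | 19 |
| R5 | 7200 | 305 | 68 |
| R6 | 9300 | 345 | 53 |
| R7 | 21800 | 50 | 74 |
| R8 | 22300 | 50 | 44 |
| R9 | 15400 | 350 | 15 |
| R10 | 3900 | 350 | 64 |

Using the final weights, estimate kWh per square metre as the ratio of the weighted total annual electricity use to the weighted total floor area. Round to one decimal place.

60.0

Σ wᵢ·y = 19700×78 + 28000×28 + 22600×53 + 11000×19 + 7200×68 + 9300×53 + 21800×74 + 22300×44 + 15400×15 + 3900×64
  = 1536600 + 784000 + 1197800 + 209000 + 489600 + 492900 + 1613200 + 981200 + 231000 + 249600 = 7784900
Σ wᵢ·x = 370×78 + 255×28 + 330×53 + 190×19 + 305×68 + 345×53 + 50×74 + 50×44 + 350×15 + 350×64
  = 28860 + 7140 + 17490 + 3610 + 20740 + 18285 + 3700 + 2200 + 5250 + 22400 = 129675
Ratio = 7784900 / 129675 = 60.033931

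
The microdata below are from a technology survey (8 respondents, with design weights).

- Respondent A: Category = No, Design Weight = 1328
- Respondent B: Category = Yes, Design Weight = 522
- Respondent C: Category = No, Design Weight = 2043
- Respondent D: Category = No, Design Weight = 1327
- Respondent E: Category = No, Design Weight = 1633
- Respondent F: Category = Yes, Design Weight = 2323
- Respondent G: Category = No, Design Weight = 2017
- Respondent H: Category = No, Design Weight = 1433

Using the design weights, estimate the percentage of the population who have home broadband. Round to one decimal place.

22.5

Sum of weights for 'Yes' = 522 + 2323 = 2845
Total weight = 1328 + 522 + 2043 + 1327 + 1633 + 2323 + 2017 + 1433 = 12626
Weighted proportion = 2845 / 12626 = 0.22532869 → 22.532869%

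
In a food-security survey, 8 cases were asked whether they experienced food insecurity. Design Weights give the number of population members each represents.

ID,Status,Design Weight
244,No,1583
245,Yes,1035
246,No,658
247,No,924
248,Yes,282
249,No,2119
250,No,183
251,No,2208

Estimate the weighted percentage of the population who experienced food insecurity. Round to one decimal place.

Sum of weights for 'Yes' = 1035 + 282 = 1317
Total weight = 1583 + 1035 + 658 + 924 + 282 + 2119 + 183 + 2208 = 8992
Weighted proportion = 1317 / 8992 = 0.14646352 → 14.646352%

14.6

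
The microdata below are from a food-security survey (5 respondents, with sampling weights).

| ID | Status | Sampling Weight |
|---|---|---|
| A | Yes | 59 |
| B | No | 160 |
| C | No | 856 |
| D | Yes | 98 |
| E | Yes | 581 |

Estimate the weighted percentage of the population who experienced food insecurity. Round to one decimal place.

Sum of weights for 'Yes' = 59 + 98 + 581 = 738
Total weight = 59 + 160 + 856 + 98 + 581 = 1754
Weighted proportion = 738 / 1754 = 0.42075257 → 42.075257%

42.1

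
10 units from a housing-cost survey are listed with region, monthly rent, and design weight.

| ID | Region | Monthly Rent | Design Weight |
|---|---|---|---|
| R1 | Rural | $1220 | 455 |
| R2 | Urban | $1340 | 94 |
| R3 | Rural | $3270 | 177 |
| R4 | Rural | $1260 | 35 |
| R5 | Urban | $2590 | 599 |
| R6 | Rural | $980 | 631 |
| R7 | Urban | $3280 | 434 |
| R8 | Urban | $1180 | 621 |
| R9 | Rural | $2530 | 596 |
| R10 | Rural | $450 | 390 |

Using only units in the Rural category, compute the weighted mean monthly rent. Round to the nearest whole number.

Rural rows: R1, R3, R4, R6, R9, R10
Weighted sum = 1220×455 + 3270×177 + 1260×35 + 980×631 + 2530×596 + 450×390
  = 555100 + 578790 + 44100 + 618380 + 1507880 + 175500 = 3479750
Sum of weights = 455 + 177 + 35 + 631 + 596 + 390 = 2284
Weighted mean = 3479750 / 2284 = 1523.5333

1524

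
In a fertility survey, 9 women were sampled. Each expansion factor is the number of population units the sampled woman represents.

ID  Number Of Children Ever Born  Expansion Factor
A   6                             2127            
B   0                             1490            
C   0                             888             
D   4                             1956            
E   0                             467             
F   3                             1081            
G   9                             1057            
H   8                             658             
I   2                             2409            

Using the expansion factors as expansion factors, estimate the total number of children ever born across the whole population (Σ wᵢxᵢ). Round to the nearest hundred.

Weighted total = 6×2127 + 0×1490 + 0×888 + 4×1956 + 0×467 + 3×1081 + 9×1057 + 8×658 + 2×2409
  = 12762 + 0 + 0 + 7824 + 0 + 3243 + 9513 + 5264 + 4818 = 43424

43400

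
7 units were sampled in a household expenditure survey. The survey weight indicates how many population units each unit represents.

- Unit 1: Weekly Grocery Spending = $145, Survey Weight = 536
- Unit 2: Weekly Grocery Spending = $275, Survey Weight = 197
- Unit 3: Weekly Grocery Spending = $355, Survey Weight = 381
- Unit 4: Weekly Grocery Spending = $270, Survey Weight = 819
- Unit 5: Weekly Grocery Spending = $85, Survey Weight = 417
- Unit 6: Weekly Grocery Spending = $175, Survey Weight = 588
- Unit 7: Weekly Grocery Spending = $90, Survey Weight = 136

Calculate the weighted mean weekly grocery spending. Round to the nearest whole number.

Weighted sum = 145×536 + 275×197 + 355×381 + 270×819 + 85×417 + 175×588 + 90×136
  = 638865
Sum of weights = 3074
Weighted mean = 638865 / 3074 = 207.82856

208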